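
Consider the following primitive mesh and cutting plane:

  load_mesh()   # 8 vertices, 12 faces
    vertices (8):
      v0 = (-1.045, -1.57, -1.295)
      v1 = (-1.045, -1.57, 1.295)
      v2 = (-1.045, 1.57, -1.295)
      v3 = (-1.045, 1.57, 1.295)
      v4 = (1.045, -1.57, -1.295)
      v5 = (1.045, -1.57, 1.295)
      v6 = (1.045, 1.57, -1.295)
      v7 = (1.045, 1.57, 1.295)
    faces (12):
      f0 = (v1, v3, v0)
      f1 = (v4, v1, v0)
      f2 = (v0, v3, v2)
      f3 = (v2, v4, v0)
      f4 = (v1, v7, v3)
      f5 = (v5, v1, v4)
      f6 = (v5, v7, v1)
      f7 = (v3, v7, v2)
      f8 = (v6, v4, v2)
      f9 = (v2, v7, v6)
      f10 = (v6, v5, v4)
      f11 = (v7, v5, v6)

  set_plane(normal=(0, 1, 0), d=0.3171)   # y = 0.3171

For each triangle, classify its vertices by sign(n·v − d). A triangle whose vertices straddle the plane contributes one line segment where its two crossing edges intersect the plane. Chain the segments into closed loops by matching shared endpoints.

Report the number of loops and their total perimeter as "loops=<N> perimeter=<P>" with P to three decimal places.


loops=1 perimeter=9.360

Straddling triangles (8 of 12):
  (v1,v3,v0) [-+-] → (-1.045, 0.3171, 1.295)–(-1.045, 0.3171, 0.261557)  len=1.0334
  (v0,v3,v2) [-++] → (-1.045, 0.3171, 0.261557)–(-1.045, 0.3171, -1.295)  len=1.5566
  (v2,v4,v0) [+--] → (-0.211063, 0.3171, -1.295)–(-1.045, 0.3171, -1.295)  len=0.8339
  (v1,v7,v3) [-++] → (0.211063, 0.3171, 1.295)–(-1.045, 0.3171, 1.295)  len=1.2561
  (v5,v7,v1) [-+-] → (1.045, 0.3171, 1.295)–(0.211063, 0.3171, 1.295)  len=0.8339
  (v6,v4,v2) [+-+] → (1.045, 0.3171, -1.295)–(-0.211063, 0.3171, -1.295)  len=1.2561
  (v6,v5,v4) [+--] → (1.045, 0.3171, -0.261557)–(1.045, 0.3171, -1.295)  len=1.0334
  (v7,v5,v6) [+-+] → (1.045, 0.3171, 1.295)–(1.045, 0.3171, -0.261557)  len=1.5566

Chained into 1 loop(s):
  loop 1: 8 segments, perimeter = 9.3600
Total perimeter = 9.360


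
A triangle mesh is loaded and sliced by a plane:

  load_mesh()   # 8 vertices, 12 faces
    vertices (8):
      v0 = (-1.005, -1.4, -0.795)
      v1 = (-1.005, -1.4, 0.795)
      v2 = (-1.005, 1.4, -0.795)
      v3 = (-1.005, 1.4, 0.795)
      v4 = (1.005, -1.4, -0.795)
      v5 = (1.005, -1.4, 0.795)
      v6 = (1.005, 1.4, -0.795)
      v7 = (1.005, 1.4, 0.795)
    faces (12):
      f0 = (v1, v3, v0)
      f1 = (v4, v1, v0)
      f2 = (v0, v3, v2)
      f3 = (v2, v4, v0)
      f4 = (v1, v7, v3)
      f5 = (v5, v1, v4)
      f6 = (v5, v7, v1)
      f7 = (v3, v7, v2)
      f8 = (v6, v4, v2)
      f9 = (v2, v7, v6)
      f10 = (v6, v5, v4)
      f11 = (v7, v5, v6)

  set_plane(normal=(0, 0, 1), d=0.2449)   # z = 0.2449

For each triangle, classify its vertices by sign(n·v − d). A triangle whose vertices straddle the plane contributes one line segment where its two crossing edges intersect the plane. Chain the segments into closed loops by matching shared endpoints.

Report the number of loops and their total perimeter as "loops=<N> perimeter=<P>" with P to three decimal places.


Straddling triangles (8 of 12):
  (v1,v3,v0) [++-] → (-1.005, 0.43127, 0.2449)–(-1.005, -1.4, 0.2449)  len=1.8313
  (v4,v1,v0) [-+-] → (-0.309591, -1.4, 0.2449)–(-1.005, -1.4, 0.2449)  len=0.6954
  (v0,v3,v2) [-+-] → (-1.005, 0.43127, 0.2449)–(-1.005, 1.4, 0.2449)  len=0.9687
  (v5,v1,v4) [++-] → (-0.309591, -1.4, 0.2449)–(1.005, -1.4, 0.2449)  len=1.3146
  (v3,v7,v2) [++-] → (0.309591, 1.4, 0.2449)–(-1.005, 1.4, 0.2449)  len=1.3146
  (v2,v7,v6) [-+-] → (0.309591, 1.4, 0.2449)–(1.005, 1.4, 0.2449)  len=0.6954
  (v6,v5,v4) [-+-] → (1.005, -0.43127, 0.2449)–(1.005, -1.4, 0.2449)  len=0.9687
  (v7,v5,v6) [++-] → (1.005, -0.43127, 0.2449)–(1.005, 1.4, 0.2449)  len=1.8313

Chained into 1 loop(s):
  loop 1: 8 segments, perimeter = 9.6200
Total perimeter = 9.620

loops=1 perimeter=9.620


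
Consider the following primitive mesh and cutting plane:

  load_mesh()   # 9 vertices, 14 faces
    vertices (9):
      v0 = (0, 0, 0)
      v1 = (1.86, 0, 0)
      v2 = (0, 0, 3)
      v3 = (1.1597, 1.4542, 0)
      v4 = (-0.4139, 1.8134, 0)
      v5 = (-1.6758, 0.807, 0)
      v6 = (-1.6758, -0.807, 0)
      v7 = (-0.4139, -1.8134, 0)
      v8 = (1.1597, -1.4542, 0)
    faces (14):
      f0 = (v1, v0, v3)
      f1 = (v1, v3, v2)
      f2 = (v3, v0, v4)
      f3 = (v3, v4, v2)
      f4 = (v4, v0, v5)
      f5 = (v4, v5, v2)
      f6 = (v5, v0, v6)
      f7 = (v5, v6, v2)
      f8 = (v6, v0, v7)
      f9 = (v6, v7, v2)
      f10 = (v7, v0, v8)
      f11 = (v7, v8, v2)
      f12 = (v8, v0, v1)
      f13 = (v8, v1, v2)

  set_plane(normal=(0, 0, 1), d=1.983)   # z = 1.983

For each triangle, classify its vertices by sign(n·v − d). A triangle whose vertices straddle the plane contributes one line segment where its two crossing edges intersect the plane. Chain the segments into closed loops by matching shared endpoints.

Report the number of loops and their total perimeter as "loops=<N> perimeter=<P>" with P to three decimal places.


loops=1 perimeter=3.830

Straddling triangles (7 of 14):
  (v1,v3,v2) [--+] → (0.393138, 0.492974, 1.983)–(0.63054, 0, 1.983)  len=0.5472
  (v3,v4,v2) [--+] → (-0.140312, 0.614743, 1.983)–(0.393138, 0.492974, 1.983)  len=0.5472
  (v4,v5,v2) [--+] → (-0.568096, 0.273573, 1.983)–(-0.140312, 0.614743, 1.983)  len=0.5472
  (v5,v6,v2) [--+] → (-0.568096, -0.273573, 1.983)–(-0.568096, 0.273573, 1.983)  len=0.5471
  (v6,v7,v2) [--+] → (-0.140312, -0.614743, 1.983)–(-0.568096, -0.273573, 1.983)  len=0.5472
  (v7,v8,v2) [--+] → (0.393138, -0.492974, 1.983)–(-0.140312, -0.614743, 1.983)  len=0.5472
  (v8,v1,v2) [--+] → (0.63054, 0, 1.983)–(0.393138, -0.492974, 1.983)  len=0.5472

Chained into 1 loop(s):
  loop 1: 7 segments, perimeter = 3.8301
Total perimeter = 3.830


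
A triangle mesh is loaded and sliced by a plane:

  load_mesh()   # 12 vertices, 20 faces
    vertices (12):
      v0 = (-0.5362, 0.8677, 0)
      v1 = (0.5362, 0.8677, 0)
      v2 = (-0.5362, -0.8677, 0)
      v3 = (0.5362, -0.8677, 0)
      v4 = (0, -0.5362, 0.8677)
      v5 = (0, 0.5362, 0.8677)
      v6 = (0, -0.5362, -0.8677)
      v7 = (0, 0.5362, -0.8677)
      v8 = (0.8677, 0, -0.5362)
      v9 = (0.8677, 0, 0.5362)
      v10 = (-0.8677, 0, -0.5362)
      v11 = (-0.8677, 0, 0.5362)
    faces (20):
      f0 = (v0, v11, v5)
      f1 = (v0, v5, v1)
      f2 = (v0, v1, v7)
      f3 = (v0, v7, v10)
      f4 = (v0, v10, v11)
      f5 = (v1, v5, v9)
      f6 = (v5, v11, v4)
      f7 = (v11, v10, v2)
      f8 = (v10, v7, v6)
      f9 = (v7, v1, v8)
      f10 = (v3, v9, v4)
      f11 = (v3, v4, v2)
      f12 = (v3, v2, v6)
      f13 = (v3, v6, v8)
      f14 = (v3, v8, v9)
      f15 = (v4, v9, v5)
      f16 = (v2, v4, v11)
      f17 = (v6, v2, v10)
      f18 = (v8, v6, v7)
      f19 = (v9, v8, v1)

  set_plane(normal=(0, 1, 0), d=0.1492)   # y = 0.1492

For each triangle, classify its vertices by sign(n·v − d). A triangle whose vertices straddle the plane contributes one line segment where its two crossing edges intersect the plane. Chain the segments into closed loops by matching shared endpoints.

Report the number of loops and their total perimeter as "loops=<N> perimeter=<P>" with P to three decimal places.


loops=1 perimeter=5.501

Straddling triangles (10 of 20):
  (v0,v11,v5) [+-+] → (-0.810699, 0.1492, 0.444001)–(-0.626259, 0.1492, 0.628441)  len=0.2608
  (v0,v7,v10) [++-] → (-0.626259, 0.1492, -0.628441)–(-0.810699, 0.1492, -0.444001)  len=0.2608
  (v0,v10,v11) [+--] → (-0.810699, 0.1492, -0.444001)–(-0.810699, 0.1492, 0.444001)  len=0.8880
  (v1,v5,v9) [++-] → (0.626259, 0.1492, 0.628441)–(0.810699, 0.1492, 0.444001)  len=0.2608
  (v5,v11,v4) [+--] → (-0.626259, 0.1492, 0.628441)–(0, 0.1492, 0.8677)  len=0.6704
  (v10,v7,v6) [-+-] → (-0.626259, 0.1492, -0.628441)–(0, 0.1492, -0.8677)  len=0.6704
  (v7,v1,v8) [++-] → (0.810699, 0.1492, -0.444001)–(0.626259, 0.1492, -0.628441)  len=0.2608
  (v4,v9,v5) [--+] → (0.626259, 0.1492, 0.628441)–(0, 0.1492, 0.8677)  len=0.6704
  (v8,v6,v7) [--+] → (0, 0.1492, -0.8677)–(0.626259, 0.1492, -0.628441)  len=0.6704
  (v9,v8,v1) [--+] → (0.810699, 0.1492, -0.444001)–(0.810699, 0.1492, 0.444001)  len=0.8880

Chained into 1 loop(s):
  loop 1: 10 segments, perimeter = 5.5010
Total perimeter = 5.501


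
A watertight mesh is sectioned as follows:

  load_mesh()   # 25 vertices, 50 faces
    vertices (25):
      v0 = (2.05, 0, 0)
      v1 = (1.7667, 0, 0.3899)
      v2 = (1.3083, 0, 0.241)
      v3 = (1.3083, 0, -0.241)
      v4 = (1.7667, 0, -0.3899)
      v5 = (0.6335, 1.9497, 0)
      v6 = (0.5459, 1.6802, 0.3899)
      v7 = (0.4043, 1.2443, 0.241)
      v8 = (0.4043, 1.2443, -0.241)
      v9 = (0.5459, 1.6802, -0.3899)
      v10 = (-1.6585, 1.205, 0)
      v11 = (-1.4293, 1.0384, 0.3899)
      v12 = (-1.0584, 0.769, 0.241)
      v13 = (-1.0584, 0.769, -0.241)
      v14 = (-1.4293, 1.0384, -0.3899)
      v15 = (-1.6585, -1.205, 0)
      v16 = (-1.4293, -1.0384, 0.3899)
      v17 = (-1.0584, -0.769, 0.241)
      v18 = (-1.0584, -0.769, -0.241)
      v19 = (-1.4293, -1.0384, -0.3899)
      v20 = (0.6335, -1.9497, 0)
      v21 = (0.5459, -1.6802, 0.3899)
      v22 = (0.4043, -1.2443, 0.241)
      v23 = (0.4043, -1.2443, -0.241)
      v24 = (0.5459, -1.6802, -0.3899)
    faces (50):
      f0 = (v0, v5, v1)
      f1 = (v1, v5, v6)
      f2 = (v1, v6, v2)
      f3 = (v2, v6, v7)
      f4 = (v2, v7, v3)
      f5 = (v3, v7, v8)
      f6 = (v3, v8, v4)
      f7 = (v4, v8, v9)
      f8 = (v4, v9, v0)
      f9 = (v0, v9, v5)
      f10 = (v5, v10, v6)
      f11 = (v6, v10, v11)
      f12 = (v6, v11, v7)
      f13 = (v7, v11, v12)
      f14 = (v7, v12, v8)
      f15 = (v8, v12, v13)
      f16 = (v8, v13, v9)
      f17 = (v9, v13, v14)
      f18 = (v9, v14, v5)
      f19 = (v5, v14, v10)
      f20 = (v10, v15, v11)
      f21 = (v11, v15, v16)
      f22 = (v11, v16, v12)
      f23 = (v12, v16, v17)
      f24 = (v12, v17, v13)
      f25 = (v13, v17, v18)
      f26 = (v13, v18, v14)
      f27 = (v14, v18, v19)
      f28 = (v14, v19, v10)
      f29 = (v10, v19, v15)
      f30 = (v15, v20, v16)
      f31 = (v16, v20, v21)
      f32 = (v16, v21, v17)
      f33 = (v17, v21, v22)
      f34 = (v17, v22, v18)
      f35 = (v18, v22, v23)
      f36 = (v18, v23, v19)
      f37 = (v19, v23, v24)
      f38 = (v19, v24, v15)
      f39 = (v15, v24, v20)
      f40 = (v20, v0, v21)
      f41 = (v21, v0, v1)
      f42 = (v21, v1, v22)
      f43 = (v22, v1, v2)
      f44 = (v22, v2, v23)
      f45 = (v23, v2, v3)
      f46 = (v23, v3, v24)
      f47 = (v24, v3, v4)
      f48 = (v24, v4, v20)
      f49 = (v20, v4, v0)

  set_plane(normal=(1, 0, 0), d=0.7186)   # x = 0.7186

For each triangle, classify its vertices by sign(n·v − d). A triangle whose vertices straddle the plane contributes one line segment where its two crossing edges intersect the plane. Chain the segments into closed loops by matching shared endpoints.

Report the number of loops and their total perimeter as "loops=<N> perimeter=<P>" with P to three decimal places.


loops=2 perimeter=5.763

Straddling triangles (20 of 50):
  (v0,v5,v1) [+-+] → (0.7186, 1.83257, 0)–(0.7186, 1.80328, 0.0292803)  len=0.0414
  (v1,v5,v6) [+--] → (0.7186, 1.80328, 0.0292803)–(0.7186, 1.44251, 0.3899)  len=0.5101
  (v1,v6,v2) [+-+] → (0.7186, 1.44251, 0.3899)–(0.7186, 1.2996, 0.356171)  len=0.1468
  (v2,v6,v7) [+--] → (0.7186, 1.2996, 0.356171)–(0.7186, 0.811686, 0.241)  len=0.5013
  (v2,v7,v3) [+-+] → (0.7186, 0.811686, 0.241)–(0.7186, 0.811686, 0.0734197)  len=0.1676
  (v3,v7,v8) [+--] → (0.7186, 0.811686, 0.0734197)–(0.7186, 0.811686, -0.241)  len=0.3144
  (v3,v8,v4) [+-+] → (0.7186, 0.811686, -0.241)–(0.7186, 0.957245, -0.275351)  len=0.1496
  (v4,v8,v9) [+--] → (0.7186, 0.957245, -0.275351)–(0.7186, 1.44251, -0.3899)  len=0.4986
  (v4,v9,v0) [+-+] → (0.7186, 1.44251, -0.3899)–(0.7186, 1.48728, -0.345132)  len=0.0633
  (v0,v9,v5) [+--] → (0.7186, 1.48728, -0.345132)–(0.7186, 1.83257, 0)  len=0.4882
  (v20,v0,v21) [-+-] → (0.7186, -1.83257, 0)–(0.7186, -1.48728, 0.345132)  len=0.4882
  (v21,v0,v1) [-++] → (0.7186, -1.48728, 0.345132)–(0.7186, -1.44251, 0.3899)  len=0.0633
  (v21,v1,v22) [-+-] → (0.7186, -1.44251, 0.3899)–(0.7186, -0.957245, 0.275351)  len=0.4986
  (v22,v1,v2) [-++] → (0.7186, -0.957245, 0.275351)–(0.7186, -0.811686, 0.241)  len=0.1496
  (v22,v2,v23) [-+-] → (0.7186, -0.811686, 0.241)–(0.7186, -0.811686, -0.0734197)  len=0.3144
  (v23,v2,v3) [-++] → (0.7186, -0.811686, -0.0734197)–(0.7186, -0.811686, -0.241)  len=0.1676
  (v23,v3,v24) [-+-] → (0.7186, -0.811686, -0.241)–(0.7186, -1.2996, -0.356171)  len=0.5013
  (v24,v3,v4) [-++] → (0.7186, -1.2996, -0.356171)–(0.7186, -1.44251, -0.3899)  len=0.1468
  (v24,v4,v20) [-+-] → (0.7186, -1.44251, -0.3899)–(0.7186, -1.80328, -0.0292803)  len=0.5101
  (v20,v4,v0) [-++] → (0.7186, -1.80328, -0.0292803)–(0.7186, -1.83257, 0)  len=0.0414

Chained into 2 loop(s):
  loop 1: 10 segments, perimeter = 2.8813
  loop 2: 10 segments, perimeter = 2.8813
Total perimeter = 5.763


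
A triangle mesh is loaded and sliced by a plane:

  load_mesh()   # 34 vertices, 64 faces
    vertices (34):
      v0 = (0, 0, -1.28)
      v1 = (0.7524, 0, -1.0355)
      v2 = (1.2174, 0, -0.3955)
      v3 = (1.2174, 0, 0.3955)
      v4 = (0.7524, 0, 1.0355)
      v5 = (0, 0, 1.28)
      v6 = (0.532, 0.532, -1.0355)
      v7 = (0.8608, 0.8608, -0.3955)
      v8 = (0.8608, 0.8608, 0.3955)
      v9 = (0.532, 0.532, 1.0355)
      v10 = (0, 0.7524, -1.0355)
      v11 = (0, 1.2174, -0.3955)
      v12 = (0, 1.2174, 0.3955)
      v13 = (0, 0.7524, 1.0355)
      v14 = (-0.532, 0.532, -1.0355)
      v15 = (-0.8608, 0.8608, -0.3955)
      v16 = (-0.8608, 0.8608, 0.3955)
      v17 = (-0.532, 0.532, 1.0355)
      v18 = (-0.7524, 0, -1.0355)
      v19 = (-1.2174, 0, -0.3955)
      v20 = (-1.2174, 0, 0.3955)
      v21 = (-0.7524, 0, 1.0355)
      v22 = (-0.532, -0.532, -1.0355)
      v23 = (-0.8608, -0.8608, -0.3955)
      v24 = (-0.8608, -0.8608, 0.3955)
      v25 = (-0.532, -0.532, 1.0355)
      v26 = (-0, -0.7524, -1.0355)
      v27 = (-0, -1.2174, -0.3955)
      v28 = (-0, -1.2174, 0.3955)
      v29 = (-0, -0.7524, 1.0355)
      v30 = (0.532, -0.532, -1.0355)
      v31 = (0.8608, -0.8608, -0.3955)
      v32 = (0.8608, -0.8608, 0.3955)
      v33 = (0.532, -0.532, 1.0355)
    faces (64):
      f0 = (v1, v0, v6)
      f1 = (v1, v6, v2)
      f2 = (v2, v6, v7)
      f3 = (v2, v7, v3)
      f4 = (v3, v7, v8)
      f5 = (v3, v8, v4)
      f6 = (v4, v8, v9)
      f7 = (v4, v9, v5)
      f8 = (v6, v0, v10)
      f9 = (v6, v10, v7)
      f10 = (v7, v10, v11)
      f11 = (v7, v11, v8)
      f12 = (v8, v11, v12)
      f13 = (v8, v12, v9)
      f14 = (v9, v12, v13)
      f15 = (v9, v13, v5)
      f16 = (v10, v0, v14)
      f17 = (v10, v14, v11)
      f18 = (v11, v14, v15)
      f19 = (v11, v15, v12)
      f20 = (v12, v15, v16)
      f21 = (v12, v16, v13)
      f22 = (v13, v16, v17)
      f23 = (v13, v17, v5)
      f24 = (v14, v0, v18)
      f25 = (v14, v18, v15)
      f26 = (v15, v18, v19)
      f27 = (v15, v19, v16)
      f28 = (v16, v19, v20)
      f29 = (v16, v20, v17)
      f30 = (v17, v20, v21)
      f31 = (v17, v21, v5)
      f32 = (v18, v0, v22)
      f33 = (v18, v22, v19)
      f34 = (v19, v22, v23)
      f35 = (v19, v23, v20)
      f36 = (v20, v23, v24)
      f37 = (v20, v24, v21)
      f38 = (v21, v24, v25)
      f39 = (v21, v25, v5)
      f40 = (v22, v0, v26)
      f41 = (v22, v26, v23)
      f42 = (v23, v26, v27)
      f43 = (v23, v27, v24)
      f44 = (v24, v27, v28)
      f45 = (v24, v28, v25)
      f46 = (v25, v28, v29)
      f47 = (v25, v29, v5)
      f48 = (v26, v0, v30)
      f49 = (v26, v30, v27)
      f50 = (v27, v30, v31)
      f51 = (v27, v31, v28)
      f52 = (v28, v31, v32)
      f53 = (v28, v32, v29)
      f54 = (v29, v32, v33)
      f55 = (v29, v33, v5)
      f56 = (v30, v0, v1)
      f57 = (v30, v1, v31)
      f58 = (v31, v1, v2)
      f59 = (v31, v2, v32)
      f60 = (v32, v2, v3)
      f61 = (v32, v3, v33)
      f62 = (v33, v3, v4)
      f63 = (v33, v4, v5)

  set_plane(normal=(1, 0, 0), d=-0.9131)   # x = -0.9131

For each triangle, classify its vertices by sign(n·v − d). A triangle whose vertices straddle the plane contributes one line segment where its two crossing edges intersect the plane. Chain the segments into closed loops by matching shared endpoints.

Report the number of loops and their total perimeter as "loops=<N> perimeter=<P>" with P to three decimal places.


Straddling triangles (10 of 64):
  (v15,v18,v19) [++-] → (-0.9131, 0, -0.814322)–(-0.9131, 0.734553, -0.3955)  len=0.8456
  (v15,v19,v16) [+-+] → (-0.9131, 0.734553, -0.3955)–(-0.9131, 0.734553, 0.27949)  len=0.6750
  (v16,v19,v20) [+--] → (-0.9131, 0.734553, 0.27949)–(-0.9131, 0.734553, 0.3955)  len=0.1160
  (v16,v20,v17) [+-+] → (-0.9131, 0.734553, 0.3955)–(-0.9131, 0.236194, 0.679644)  len=0.5737
  (v17,v20,v21) [+-+] → (-0.9131, 0.236194, 0.679644)–(-0.9131, 0, 0.814322)  len=0.2719
  (v18,v22,v19) [++-] → (-0.9131, -0.236194, -0.679644)–(-0.9131, 0, -0.814322)  len=0.2719
  (v19,v22,v23) [-++] → (-0.9131, -0.236194, -0.679644)–(-0.9131, -0.734553, -0.3955)  len=0.5737
  (v19,v23,v20) [-+-] → (-0.9131, -0.734553, -0.3955)–(-0.9131, -0.734553, -0.27949)  len=0.1160
  (v20,v23,v24) [-++] → (-0.9131, -0.734553, -0.27949)–(-0.9131, -0.734553, 0.3955)  len=0.6750
  (v20,v24,v21) [-++] → (-0.9131, -0.734553, 0.3955)–(-0.9131, 0, 0.814322)  len=0.8456

Chained into 1 loop(s):
  loop 1: 10 segments, perimeter = 4.9643
Total perimeter = 4.964

loops=1 perimeter=4.964


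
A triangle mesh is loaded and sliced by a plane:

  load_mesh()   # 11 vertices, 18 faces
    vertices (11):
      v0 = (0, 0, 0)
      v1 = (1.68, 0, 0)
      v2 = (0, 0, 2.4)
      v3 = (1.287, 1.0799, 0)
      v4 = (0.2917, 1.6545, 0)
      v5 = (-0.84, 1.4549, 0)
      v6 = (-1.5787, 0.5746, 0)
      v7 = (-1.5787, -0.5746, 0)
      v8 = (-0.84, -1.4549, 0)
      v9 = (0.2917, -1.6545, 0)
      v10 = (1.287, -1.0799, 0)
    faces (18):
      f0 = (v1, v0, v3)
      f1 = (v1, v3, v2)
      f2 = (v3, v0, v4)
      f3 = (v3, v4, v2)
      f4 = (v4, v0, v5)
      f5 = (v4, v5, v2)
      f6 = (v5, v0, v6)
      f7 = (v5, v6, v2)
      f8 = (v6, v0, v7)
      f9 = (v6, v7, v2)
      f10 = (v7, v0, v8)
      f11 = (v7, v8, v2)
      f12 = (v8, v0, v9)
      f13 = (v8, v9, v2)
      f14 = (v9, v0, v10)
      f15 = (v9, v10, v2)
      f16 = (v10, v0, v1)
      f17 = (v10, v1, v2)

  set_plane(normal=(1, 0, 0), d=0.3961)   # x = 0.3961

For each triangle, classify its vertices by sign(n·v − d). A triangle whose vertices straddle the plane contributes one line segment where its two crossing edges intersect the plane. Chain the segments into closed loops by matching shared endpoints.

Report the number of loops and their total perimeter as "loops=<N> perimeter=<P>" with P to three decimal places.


Straddling triangles (8 of 18):
  (v1,v0,v3) [+-+] → (0.3961, 0, 0)–(0.3961, 0.332361, 0)  len=0.3324
  (v1,v3,v2) [++-] → (0.3961, 0.332361, 1.66135)–(0.3961, 0, 1.83414)  len=0.3746
  (v3,v0,v4) [+--] → (0.3961, 0.332361, 0)–(0.3961, 1.59423, 0)  len=1.2619
  (v3,v4,v2) [+--] → (0.3961, 1.59423, 0)–(0.3961, 0.332361, 1.66135)  len=2.0862
  (v9,v0,v10) [--+] → (0.3961, -0.332361, 0)–(0.3961, -1.59423, 0)  len=1.2619
  (v9,v10,v2) [-+-] → (0.3961, -1.59423, 0)–(0.3961, -0.332361, 1.66135)  len=2.0862
  (v10,v0,v1) [+-+] → (0.3961, -0.332361, 0)–(0.3961, 0, 0)  len=0.3324
  (v10,v1,v2) [++-] → (0.3961, 0, 1.83414)–(0.3961, -0.332361, 1.66135)  len=0.3746

Chained into 1 loop(s):
  loop 1: 8 segments, perimeter = 8.1101
Total perimeter = 8.110

loops=1 perimeter=8.110


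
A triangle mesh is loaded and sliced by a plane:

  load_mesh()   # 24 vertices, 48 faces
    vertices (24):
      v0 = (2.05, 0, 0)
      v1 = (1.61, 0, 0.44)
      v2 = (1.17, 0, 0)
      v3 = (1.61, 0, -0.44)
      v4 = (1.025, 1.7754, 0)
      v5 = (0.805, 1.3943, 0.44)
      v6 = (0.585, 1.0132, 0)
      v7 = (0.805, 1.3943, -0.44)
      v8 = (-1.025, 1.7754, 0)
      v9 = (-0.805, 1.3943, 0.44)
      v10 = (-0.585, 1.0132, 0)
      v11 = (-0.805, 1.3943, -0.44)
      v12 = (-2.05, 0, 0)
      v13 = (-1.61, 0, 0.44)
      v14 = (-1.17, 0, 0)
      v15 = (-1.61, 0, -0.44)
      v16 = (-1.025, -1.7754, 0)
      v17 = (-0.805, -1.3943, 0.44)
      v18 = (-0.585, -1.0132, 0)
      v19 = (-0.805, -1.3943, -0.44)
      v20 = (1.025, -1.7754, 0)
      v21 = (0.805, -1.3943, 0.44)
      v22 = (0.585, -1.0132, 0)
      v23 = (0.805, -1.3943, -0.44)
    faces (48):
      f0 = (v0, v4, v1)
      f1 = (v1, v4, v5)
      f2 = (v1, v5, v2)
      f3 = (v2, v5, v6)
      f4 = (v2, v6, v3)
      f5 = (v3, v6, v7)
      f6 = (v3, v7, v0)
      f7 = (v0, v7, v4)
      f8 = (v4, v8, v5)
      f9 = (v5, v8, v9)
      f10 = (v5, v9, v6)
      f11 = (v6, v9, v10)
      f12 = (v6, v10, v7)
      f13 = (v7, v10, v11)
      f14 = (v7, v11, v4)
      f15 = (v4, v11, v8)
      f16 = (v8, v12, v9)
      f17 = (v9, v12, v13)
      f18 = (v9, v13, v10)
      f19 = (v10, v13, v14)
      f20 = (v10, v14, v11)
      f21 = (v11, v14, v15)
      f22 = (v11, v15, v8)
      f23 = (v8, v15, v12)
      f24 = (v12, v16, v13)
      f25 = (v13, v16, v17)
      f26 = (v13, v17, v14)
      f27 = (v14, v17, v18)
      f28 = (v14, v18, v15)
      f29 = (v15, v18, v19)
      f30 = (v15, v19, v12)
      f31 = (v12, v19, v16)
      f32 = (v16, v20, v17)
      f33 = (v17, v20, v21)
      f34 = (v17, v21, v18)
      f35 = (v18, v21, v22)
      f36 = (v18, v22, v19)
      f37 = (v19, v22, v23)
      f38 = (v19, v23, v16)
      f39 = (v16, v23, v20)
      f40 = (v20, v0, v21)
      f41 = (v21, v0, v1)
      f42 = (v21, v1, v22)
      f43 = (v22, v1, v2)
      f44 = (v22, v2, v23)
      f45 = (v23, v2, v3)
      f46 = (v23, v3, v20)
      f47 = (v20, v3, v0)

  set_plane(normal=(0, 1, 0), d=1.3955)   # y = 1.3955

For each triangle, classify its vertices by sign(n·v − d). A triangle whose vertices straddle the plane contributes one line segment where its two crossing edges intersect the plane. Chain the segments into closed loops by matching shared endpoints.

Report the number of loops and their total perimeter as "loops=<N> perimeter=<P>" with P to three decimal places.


Straddling triangles (10 of 48):
  (v0,v4,v1) [-+-] → (1.24433, 1.3955, 0)–(1.15018, 1.3955, 0.0941512)  len=0.1331
  (v1,v4,v5) [-+-] → (1.15018, 1.3955, 0.0941512)–(0.805693, 1.3955, 0.438615)  len=0.4872
  (v0,v7,v4) [--+] → (0.805693, 1.3955, -0.438615)–(1.24433, 1.3955, 0)  len=0.6203
  (v4,v8,v5) [++-] → (0.799238, 1.3955, 0.438615)–(0.805693, 1.3955, 0.438615)  len=0.0065
  (v5,v8,v9) [-+-] → (0.799238, 1.3955, 0.438615)–(-0.805693, 1.3955, 0.438615)  len=1.6049
  (v7,v11,v4) [--+] → (-0.799238, 1.3955, -0.438615)–(0.805693, 1.3955, -0.438615)  len=1.6049
  (v4,v11,v8) [+-+] → (-0.799238, 1.3955, -0.438615)–(-0.805693, 1.3955, -0.438615)  len=0.0065
  (v8,v12,v9) [+--] → (-1.24433, 1.3955, 0)–(-0.805693, 1.3955, 0.438615)  len=0.6203
  (v11,v15,v8) [--+] → (-1.15018, 1.3955, -0.0941512)–(-0.805693, 1.3955, -0.438615)  len=0.4872
  (v8,v15,v12) [+--] → (-1.15018, 1.3955, -0.0941512)–(-1.24433, 1.3955, 0)  len=0.1331

Chained into 1 loop(s):
  loop 1: 10 segments, perimeter = 5.7040
Total perimeter = 5.704

loops=1 perimeter=5.704


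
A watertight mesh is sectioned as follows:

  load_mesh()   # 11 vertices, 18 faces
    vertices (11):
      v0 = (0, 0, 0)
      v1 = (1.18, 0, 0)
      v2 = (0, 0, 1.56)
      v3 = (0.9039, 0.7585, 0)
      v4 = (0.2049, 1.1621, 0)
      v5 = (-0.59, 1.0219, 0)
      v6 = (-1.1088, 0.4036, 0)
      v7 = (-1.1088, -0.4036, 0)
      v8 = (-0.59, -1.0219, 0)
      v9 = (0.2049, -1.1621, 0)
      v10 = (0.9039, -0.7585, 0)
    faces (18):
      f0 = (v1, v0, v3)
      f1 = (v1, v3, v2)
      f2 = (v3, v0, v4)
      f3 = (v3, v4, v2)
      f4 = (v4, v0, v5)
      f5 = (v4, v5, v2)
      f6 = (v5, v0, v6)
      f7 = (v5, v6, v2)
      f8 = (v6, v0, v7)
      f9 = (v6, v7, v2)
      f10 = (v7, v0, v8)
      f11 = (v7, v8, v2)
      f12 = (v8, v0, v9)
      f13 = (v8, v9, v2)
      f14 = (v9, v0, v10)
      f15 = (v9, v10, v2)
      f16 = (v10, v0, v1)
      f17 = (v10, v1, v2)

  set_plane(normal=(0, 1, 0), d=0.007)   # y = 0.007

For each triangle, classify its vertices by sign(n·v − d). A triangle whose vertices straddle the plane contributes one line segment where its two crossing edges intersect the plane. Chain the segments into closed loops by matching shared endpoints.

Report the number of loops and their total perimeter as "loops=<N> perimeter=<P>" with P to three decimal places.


loops=1 perimeter=6.141

Straddling triangles (10 of 18):
  (v1,v0,v3) [--+] → (0.00834186, 0.007, 0)–(1.17745, 0.007, 0)  len=1.1691
  (v1,v3,v2) [-+-] → (1.17745, 0.007, 0)–(0.00834186, 0.007, 1.5456)  len=1.9380
  (v3,v0,v4) [+-+] → (0.00834186, 0.007, 0)–(0.00123423, 0.007, 0)  len=0.0071
  (v3,v4,v2) [++-] → (0.00123423, 0.007, 1.5506)–(0.00834186, 0.007, 1.5456)  len=0.0087
  (v4,v0,v5) [+-+] → (0.00123423, 0.007, 0)–(-0.00404149, 0.007, 0)  len=0.0053
  (v4,v5,v2) [++-] → (-0.00404149, 0.007, 1.54931)–(0.00123423, 0.007, 1.5506)  len=0.0054
  (v5,v0,v6) [+-+] → (-0.00404149, 0.007, 0)–(-0.0192309, 0.007, 0)  len=0.0152
  (v5,v6,v2) [++-] → (-0.0192309, 0.007, 1.53294)–(-0.00404149, 0.007, 1.54931)  len=0.0223
  (v6,v0,v7) [+--] → (-0.0192309, 0.007, 0)–(-1.1088, 0.007, 0)  len=1.0896
  (v6,v7,v2) [+--] → (-1.1088, 0.007, 0)–(-0.0192309, 0.007, 1.53294)  len=1.8807

Chained into 1 loop(s):
  loop 1: 10 segments, perimeter = 6.1414
Total perimeter = 6.141


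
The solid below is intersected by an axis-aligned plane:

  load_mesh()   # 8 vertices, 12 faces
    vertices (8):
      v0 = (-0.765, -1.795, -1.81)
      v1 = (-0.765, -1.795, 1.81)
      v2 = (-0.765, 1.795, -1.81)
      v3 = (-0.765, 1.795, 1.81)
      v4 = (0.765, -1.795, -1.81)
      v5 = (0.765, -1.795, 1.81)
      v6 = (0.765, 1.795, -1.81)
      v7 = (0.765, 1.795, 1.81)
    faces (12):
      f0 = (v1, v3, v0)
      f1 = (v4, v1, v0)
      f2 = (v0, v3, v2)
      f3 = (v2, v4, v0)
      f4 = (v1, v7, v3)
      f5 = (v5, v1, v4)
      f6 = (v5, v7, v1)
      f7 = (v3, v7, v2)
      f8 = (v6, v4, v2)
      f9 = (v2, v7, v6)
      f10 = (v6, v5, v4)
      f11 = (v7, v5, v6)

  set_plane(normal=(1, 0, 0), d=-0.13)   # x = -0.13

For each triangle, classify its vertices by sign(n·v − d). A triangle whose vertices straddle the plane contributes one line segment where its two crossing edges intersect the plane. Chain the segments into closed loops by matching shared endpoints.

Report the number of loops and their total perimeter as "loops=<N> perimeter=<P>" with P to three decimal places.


Straddling triangles (8 of 12):
  (v4,v1,v0) [+--] → (-0.13, -1.795, 0.307582)–(-0.13, -1.795, -1.81)  len=2.1176
  (v2,v4,v0) [-+-] → (-0.13, 0.305033, -1.81)–(-0.13, -1.795, -1.81)  len=2.1000
  (v1,v7,v3) [-+-] → (-0.13, -0.305033, 1.81)–(-0.13, 1.795, 1.81)  len=2.1000
  (v5,v1,v4) [+-+] → (-0.13, -1.795, 1.81)–(-0.13, -1.795, 0.307582)  len=1.5024
  (v5,v7,v1) [++-] → (-0.13, -0.305033, 1.81)–(-0.13, -1.795, 1.81)  len=1.4900
  (v3,v7,v2) [-+-] → (-0.13, 1.795, 1.81)–(-0.13, 1.795, -0.307582)  len=2.1176
  (v6,v4,v2) [++-] → (-0.13, 0.305033, -1.81)–(-0.13, 1.795, -1.81)  len=1.4900
  (v2,v7,v6) [-++] → (-0.13, 1.795, -0.307582)–(-0.13, 1.795, -1.81)  len=1.5024

Chained into 1 loop(s):
  loop 1: 8 segments, perimeter = 14.4200
Total perimeter = 14.420

loops=1 perimeter=14.420


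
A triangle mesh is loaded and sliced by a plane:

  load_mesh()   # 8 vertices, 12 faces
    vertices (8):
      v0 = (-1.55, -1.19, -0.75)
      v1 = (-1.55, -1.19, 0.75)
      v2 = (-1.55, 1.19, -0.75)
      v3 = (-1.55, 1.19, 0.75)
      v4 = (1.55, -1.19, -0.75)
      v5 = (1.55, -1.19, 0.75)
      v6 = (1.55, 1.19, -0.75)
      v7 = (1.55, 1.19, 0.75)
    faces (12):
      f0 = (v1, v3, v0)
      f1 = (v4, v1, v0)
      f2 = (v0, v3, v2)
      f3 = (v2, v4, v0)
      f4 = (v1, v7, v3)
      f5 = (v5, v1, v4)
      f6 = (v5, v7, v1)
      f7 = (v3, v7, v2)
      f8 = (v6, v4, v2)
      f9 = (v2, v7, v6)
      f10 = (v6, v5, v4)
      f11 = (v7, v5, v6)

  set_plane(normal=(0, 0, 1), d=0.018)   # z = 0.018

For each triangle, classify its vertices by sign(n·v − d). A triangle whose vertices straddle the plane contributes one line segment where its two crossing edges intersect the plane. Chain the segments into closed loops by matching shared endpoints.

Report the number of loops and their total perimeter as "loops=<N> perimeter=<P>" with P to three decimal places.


Straddling triangles (8 of 12):
  (v1,v3,v0) [++-] → (-1.55, 0.02856, 0.018)–(-1.55, -1.19, 0.018)  len=1.2186
  (v4,v1,v0) [-+-] → (-0.0372, -1.19, 0.018)–(-1.55, -1.19, 0.018)  len=1.5128
  (v0,v3,v2) [-+-] → (-1.55, 0.02856, 0.018)–(-1.55, 1.19, 0.018)  len=1.1614
  (v5,v1,v4) [++-] → (-0.0372, -1.19, 0.018)–(1.55, -1.19, 0.018)  len=1.5872
  (v3,v7,v2) [++-] → (0.0372, 1.19, 0.018)–(-1.55, 1.19, 0.018)  len=1.5872
  (v2,v7,v6) [-+-] → (0.0372, 1.19, 0.018)–(1.55, 1.19, 0.018)  len=1.5128
  (v6,v5,v4) [-+-] → (1.55, -0.02856, 0.018)–(1.55, -1.19, 0.018)  len=1.1614
  (v7,v5,v6) [++-] → (1.55, -0.02856, 0.018)–(1.55, 1.19, 0.018)  len=1.2186

Chained into 1 loop(s):
  loop 1: 8 segments, perimeter = 10.9600
Total perimeter = 10.960

loops=1 perimeter=10.960


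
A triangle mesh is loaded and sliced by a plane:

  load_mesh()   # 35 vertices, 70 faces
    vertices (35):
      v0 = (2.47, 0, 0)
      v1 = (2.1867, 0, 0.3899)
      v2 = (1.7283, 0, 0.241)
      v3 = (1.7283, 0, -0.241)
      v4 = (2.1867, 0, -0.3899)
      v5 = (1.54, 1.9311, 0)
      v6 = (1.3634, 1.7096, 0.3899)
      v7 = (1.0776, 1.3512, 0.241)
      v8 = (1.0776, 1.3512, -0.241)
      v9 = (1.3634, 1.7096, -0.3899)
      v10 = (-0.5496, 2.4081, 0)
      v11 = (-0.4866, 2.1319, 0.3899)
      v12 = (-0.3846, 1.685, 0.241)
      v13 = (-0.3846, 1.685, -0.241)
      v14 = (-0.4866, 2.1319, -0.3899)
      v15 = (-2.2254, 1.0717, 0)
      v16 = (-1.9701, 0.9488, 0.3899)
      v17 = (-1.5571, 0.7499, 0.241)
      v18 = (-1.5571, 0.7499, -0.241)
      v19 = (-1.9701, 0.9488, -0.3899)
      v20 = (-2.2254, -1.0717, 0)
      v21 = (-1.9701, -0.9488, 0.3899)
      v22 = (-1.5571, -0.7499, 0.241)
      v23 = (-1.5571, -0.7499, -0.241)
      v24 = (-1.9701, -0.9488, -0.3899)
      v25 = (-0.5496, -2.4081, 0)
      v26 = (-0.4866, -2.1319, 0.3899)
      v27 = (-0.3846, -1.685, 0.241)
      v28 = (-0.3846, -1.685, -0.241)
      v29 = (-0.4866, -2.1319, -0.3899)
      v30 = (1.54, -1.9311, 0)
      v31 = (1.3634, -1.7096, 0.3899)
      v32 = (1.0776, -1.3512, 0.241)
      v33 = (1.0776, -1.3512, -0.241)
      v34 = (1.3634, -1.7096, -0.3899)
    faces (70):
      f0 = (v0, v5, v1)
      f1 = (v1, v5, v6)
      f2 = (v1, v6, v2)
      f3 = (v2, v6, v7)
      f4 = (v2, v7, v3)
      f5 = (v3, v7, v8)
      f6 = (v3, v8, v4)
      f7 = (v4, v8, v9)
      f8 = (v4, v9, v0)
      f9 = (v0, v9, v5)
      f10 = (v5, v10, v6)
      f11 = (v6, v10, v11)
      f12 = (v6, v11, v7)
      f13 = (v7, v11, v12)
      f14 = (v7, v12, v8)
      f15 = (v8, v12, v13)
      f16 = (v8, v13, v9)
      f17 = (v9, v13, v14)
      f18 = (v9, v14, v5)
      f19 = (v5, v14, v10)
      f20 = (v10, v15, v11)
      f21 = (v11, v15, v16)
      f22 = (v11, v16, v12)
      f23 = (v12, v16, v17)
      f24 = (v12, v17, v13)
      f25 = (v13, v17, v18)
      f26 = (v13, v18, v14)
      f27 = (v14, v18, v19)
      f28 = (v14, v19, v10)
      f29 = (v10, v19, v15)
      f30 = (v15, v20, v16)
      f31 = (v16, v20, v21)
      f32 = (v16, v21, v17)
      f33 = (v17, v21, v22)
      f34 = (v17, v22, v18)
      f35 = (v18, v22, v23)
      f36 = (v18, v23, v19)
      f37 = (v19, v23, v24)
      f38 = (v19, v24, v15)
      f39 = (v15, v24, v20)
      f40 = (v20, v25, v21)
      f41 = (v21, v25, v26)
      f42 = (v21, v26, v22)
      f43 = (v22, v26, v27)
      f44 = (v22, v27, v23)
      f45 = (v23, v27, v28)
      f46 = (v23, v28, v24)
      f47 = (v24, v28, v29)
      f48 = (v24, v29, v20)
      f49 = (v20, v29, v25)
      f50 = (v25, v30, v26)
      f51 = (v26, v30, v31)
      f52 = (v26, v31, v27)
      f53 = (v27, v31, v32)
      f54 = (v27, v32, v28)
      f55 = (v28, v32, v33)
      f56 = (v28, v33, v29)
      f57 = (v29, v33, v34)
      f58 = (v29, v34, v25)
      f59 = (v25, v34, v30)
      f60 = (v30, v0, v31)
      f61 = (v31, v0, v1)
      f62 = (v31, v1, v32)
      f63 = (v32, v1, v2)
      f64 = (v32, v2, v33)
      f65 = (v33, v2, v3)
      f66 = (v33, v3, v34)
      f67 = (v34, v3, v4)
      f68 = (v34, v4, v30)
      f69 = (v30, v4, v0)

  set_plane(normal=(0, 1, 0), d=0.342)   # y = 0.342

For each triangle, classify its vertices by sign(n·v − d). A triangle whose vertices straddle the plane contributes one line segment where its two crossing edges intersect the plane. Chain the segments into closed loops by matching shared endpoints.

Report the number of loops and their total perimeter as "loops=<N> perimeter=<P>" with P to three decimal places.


loops=2 perimeter=4.702

Straddling triangles (20 of 70):
  (v0,v5,v1) [-+-] → (2.3053, 0.342, 0)–(2.07217, 0.342, 0.320848)  len=0.3966
  (v1,v5,v6) [-++] → (2.07217, 0.342, 0.320848)–(2.022, 0.342, 0.3899)  len=0.0854
  (v1,v6,v2) [-+-] → (2.022, 0.342, 0.3899)–(1.6553, 0.342, 0.270787)  len=0.3856
  (v2,v6,v7) [-++] → (1.6553, 0.342, 0.270787)–(1.5636, 0.342, 0.241)  len=0.0964
  (v2,v7,v3) [-+-] → (1.5636, 0.342, 0.241)–(1.5636, 0.342, -0.119002)  len=0.3600
  (v3,v7,v8) [-++] → (1.5636, 0.342, -0.119002)–(1.5636, 0.342, -0.241)  len=0.1220
  (v3,v8,v4) [-+-] → (1.5636, 0.342, -0.241)–(1.90598, 0.342, -0.352212)  len=0.3600
  (v4,v8,v9) [-++] → (1.90598, 0.342, -0.352212)–(2.022, 0.342, -0.3899)  len=0.1220
  (v4,v9,v0) [-+-] → (2.022, 0.342, -0.3899)–(2.24863, 0.342, -0.0779982)  len=0.3855
  (v0,v9,v5) [-++] → (2.24863, 0.342, -0.0779982)–(2.3053, 0.342, 0)  len=0.0964
  (v15,v20,v16) [+-+] → (-2.2254, 0.342, 0)–(-2.04677, 0.342, 0.272805)  len=0.3261
  (v16,v20,v21) [+--] → (-2.04677, 0.342, 0.272805)–(-1.9701, 0.342, 0.3899)  len=0.1400
  (v16,v21,v17) [+-+] → (-1.9701, 0.342, 0.3899)–(-1.65627, 0.342, 0.276755)  len=0.3336
  (v17,v21,v22) [+--] → (-1.65627, 0.342, 0.276755)–(-1.5571, 0.342, 0.241)  len=0.1054
  (v17,v22,v18) [+-+] → (-1.5571, 0.342, 0.241)–(-1.5571, 0.342, -0.109911)  len=0.3509
  (v18,v22,v23) [+--] → (-1.5571, 0.342, -0.109911)–(-1.5571, 0.342, -0.241)  len=0.1311
  (v18,v23,v19) [+-+] → (-1.5571, 0.342, -0.241)–(-1.82257, 0.342, -0.336711)  len=0.2822
  (v19,v23,v24) [+--] → (-1.82257, 0.342, -0.336711)–(-1.9701, 0.342, -0.3899)  len=0.1568
  (v19,v24,v15) [+-+] → (-1.9701, 0.342, -0.3899)–(-2.1332, 0.342, -0.140812)  len=0.2977
  (v15,v24,v20) [+--] → (-2.1332, 0.342, -0.140812)–(-2.2254, 0.342, 0)  len=0.1683

Chained into 2 loop(s):
  loop 1: 10 segments, perimeter = 2.4099
  loop 2: 10 segments, perimeter = 2.2921
Total perimeter = 4.702


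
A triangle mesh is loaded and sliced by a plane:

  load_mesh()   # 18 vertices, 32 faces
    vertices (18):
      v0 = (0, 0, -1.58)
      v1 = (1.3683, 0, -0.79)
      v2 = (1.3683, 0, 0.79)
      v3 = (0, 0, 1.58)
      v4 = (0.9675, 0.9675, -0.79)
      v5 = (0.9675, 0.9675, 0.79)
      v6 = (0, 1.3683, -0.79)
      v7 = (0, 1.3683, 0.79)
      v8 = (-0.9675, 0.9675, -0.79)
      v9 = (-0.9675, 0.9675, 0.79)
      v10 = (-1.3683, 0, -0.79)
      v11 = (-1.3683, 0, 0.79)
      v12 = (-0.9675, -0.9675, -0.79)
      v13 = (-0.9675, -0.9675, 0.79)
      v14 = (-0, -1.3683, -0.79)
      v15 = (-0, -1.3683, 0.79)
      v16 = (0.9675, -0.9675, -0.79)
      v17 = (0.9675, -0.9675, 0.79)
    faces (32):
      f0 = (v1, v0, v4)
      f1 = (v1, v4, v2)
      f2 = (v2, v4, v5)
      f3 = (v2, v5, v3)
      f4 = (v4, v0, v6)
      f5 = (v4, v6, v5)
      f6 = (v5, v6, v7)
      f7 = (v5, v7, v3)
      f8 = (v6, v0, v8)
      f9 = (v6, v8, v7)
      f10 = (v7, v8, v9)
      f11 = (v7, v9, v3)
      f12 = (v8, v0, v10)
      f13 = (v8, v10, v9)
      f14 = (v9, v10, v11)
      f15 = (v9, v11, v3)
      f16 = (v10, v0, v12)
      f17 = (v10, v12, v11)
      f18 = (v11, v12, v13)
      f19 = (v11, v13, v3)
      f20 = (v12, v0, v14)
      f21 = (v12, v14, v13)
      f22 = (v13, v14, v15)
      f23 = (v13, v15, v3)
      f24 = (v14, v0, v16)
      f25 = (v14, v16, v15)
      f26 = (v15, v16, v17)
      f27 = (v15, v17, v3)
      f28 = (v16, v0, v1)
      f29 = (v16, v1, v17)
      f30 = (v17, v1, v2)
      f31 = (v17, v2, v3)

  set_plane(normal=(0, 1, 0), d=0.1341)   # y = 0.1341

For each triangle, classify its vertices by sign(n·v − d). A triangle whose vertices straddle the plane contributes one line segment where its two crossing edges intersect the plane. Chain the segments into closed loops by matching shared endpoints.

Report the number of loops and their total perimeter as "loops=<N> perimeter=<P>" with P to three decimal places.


loops=1 perimeter=9.155

Straddling triangles (12 of 32):
  (v1,v0,v4) [--+] → (0.1341, 0.1341, -1.4705)–(1.31275, 0.1341, -0.79)  len=1.3610
  (v1,v4,v2) [-+-] → (1.31275, 0.1341, -0.79)–(1.31275, 0.1341, 0.571005)  len=1.3610
  (v2,v4,v5) [-++] → (1.31275, 0.1341, 0.571005)–(1.31275, 0.1341, 0.79)  len=0.2190
  (v2,v5,v3) [-+-] → (1.31275, 0.1341, 0.79)–(0.1341, 0.1341, 1.4705)  len=1.3610
  (v4,v0,v6) [+-+] → (0.1341, 0.1341, -1.4705)–(0, 0.1341, -1.50258)  len=0.1379
  (v5,v7,v3) [++-] → (0, 0.1341, 1.50258)–(0.1341, 0.1341, 1.4705)  len=0.1379
  (v6,v0,v8) [+-+] → (0, 0.1341, -1.50258)–(-0.1341, 0.1341, -1.4705)  len=0.1379
  (v7,v9,v3) [++-] → (-0.1341, 0.1341, 1.4705)–(0, 0.1341, 1.50258)  len=0.1379
  (v8,v0,v10) [+--] → (-0.1341, 0.1341, -1.4705)–(-1.31275, 0.1341, -0.79)  len=1.3610
  (v8,v10,v9) [+-+] → (-1.31275, 0.1341, -0.79)–(-1.31275, 0.1341, -0.571005)  len=0.2190
  (v9,v10,v11) [+--] → (-1.31275, 0.1341, -0.571005)–(-1.31275, 0.1341, 0.79)  len=1.3610
  (v9,v11,v3) [+--] → (-1.31275, 0.1341, 0.79)–(-0.1341, 0.1341, 1.4705)  len=1.3610

Chained into 1 loop(s):
  loop 1: 12 segments, perimeter = 9.1555
Total perimeter = 9.155


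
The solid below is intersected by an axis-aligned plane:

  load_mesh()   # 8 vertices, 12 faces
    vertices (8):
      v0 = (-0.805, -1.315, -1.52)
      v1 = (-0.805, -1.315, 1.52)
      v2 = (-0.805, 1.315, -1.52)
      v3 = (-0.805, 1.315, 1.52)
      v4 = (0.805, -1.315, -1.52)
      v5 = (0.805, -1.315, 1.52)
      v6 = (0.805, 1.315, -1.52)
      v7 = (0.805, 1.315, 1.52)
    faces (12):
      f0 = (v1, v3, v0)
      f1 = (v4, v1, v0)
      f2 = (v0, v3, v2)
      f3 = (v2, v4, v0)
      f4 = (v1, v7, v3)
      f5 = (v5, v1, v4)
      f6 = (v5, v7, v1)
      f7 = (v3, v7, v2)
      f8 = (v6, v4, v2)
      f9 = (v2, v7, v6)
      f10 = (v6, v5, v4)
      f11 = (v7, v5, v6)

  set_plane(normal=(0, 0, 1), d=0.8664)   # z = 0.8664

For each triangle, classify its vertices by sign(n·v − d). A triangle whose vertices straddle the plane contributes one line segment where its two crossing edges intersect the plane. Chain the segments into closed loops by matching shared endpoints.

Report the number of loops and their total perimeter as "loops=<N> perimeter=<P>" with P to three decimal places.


loops=1 perimeter=8.480

Straddling triangles (8 of 12):
  (v1,v3,v0) [++-] → (-0.805, 0.74955, 0.8664)–(-0.805, -1.315, 0.8664)  len=2.0645
  (v4,v1,v0) [-+-] → (-0.45885, -1.315, 0.8664)–(-0.805, -1.315, 0.8664)  len=0.3461
  (v0,v3,v2) [-+-] → (-0.805, 0.74955, 0.8664)–(-0.805, 1.315, 0.8664)  len=0.5654
  (v5,v1,v4) [++-] → (-0.45885, -1.315, 0.8664)–(0.805, -1.315, 0.8664)  len=1.2639
  (v3,v7,v2) [++-] → (0.45885, 1.315, 0.8664)–(-0.805, 1.315, 0.8664)  len=1.2639
  (v2,v7,v6) [-+-] → (0.45885, 1.315, 0.8664)–(0.805, 1.315, 0.8664)  len=0.3461
  (v6,v5,v4) [-+-] → (0.805, -0.74955, 0.8664)–(0.805, -1.315, 0.8664)  len=0.5654
  (v7,v5,v6) [++-] → (0.805, -0.74955, 0.8664)–(0.805, 1.315, 0.8664)  len=2.0645

Chained into 1 loop(s):
  loop 1: 8 segments, perimeter = 8.4800
Total perimeter = 8.480


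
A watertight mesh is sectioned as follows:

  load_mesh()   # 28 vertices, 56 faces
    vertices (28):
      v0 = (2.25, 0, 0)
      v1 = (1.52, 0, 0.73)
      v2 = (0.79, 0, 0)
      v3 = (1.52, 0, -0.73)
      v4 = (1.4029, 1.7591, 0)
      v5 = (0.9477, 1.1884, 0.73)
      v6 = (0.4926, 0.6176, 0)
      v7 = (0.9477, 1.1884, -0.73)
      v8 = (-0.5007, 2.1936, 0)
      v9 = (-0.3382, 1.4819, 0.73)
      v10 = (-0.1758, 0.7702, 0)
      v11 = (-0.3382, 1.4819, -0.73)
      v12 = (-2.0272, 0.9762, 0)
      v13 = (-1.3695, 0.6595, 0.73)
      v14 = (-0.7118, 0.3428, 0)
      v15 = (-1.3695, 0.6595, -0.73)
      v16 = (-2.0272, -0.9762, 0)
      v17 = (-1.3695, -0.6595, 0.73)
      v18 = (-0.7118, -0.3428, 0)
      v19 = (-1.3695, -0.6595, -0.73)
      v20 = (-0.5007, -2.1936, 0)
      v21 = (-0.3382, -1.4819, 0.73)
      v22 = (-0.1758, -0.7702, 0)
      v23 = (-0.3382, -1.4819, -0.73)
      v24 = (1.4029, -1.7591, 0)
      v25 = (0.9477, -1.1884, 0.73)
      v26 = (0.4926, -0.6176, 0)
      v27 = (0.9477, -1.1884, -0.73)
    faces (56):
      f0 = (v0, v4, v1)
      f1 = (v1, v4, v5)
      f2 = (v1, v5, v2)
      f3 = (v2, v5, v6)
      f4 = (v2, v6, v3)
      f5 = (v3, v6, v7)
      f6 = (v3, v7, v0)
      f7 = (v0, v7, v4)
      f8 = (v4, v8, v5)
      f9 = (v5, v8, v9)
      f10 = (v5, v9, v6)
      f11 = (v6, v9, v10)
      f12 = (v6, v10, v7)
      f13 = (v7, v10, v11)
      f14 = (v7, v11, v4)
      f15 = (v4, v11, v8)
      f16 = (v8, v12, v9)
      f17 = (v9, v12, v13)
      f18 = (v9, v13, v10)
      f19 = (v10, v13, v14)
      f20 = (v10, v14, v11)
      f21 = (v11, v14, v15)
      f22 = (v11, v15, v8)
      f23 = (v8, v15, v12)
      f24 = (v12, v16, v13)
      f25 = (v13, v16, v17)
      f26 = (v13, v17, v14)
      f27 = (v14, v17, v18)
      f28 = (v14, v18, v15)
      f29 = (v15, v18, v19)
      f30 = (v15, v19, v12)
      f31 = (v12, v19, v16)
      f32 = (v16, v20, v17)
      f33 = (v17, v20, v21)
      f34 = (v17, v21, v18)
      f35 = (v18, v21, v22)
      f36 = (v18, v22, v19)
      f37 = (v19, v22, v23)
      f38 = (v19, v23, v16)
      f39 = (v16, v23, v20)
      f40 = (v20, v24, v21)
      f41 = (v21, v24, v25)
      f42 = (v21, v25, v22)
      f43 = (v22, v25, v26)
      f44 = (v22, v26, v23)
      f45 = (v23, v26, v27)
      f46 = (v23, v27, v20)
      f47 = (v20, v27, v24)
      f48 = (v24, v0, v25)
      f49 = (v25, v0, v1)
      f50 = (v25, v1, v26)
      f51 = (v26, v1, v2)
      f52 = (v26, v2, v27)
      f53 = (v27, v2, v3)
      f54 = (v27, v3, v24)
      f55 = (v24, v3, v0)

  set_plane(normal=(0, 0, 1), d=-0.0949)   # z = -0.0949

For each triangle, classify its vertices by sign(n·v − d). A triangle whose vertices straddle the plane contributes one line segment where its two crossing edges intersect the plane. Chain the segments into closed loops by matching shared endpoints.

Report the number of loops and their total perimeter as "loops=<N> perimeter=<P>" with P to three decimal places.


loops=2 perimeter=18.466

Straddling triangles (28 of 56):
  (v2,v6,v3) [++-] → (0.626162, 0.537312, -0.0949)–(0.8849, 0, -0.0949)  len=0.5964
  (v3,v6,v7) [-+-] → (0.626162, 0.537312, -0.0949)–(0.551763, 0.691804, -0.0949)  len=0.1715
  (v3,v7,v0) [--+] → (2.0807, 0.154492, -0.0949)–(2.1551, 0, -0.0949)  len=0.1715
  (v0,v7,v4) [+-+] → (2.0807, 0.154492, -0.0949)–(1.34372, 1.68491, -0.0949)  len=1.6986
  (v6,v10,v7) [++-] → (-0.029745, 0.824566, -0.0949)–(0.551763, 0.691804, -0.0949)  len=0.5965
  (v7,v10,v11) [-+-] → (-0.029745, 0.824566, -0.0949)–(-0.196912, 0.862721, -0.0949)  len=0.1715
  (v7,v11,v4) [--+] → (1.17656, 1.72306, -0.0949)–(1.34372, 1.68491, -0.0949)  len=0.1715
  (v4,v11,v8) [+-+] → (1.17656, 1.72306, -0.0949)–(-0.479575, 2.10108, -0.0949)  len=1.6987
  (v10,v14,v11) [++-] → (-0.663232, 0.490883, -0.0949)–(-0.196912, 0.862721, -0.0949)  len=0.5964
  (v11,v14,v15) [-+-] → (-0.663232, 0.490883, -0.0949)–(-0.797301, 0.383971, -0.0949)  len=0.1715
  (v11,v15,v8) [--+] → (-0.613644, 1.99417, -0.0949)–(-0.479575, 2.10108, -0.0949)  len=0.1715
  (v8,v15,v12) [+-+] → (-0.613644, 1.99417, -0.0949)–(-1.9417, 0.935029, -0.0949)  len=1.6987
  (v14,v18,v15) [++-] → (-0.797301, -0.212501, -0.0949)–(-0.797301, 0.383971, -0.0949)  len=0.5965
  (v15,v18,v19) [-+-] → (-0.797301, -0.212501, -0.0949)–(-0.797301, -0.383971, -0.0949)  len=0.1715
  (v15,v19,v12) [--+] → (-1.9417, 0.763559, -0.0949)–(-1.9417, 0.935029, -0.0949)  len=0.1715
  (v12,v19,v16) [+-+] → (-1.9417, 0.763559, -0.0949)–(-1.9417, -0.935029, -0.0949)  len=1.6986
  (v18,v22,v19) [++-] → (-0.330981, -0.755809, -0.0949)–(-0.797301, -0.383971, -0.0949)  len=0.5964
  (v19,v22,v23) [-+-] → (-0.330981, -0.755809, -0.0949)–(-0.196912, -0.862721, -0.0949)  len=0.1715
  (v19,v23,v16) [--+] → (-1.80763, -1.04194, -0.0949)–(-1.9417, -0.935029, -0.0949)  len=0.1715
  (v16,v23,v20) [+-+] → (-1.80763, -1.04194, -0.0949)–(-0.479575, -2.10108, -0.0949)  len=1.6987
  (v22,v26,v23) [++-] → (0.384596, -0.729959, -0.0949)–(-0.196912, -0.862721, -0.0949)  len=0.5965
  (v23,v26,v27) [-+-] → (0.384596, -0.729959, -0.0949)–(0.551763, -0.691804, -0.0949)  len=0.1715
  (v23,v27,v20) [--+] → (-0.312408, -2.06292, -0.0949)–(-0.479575, -2.10108, -0.0949)  len=0.1715
  (v20,v27,v24) [+-+] → (-0.312408, -2.06292, -0.0949)–(1.34372, -1.68491, -0.0949)  len=1.6987
  (v26,v2,v27) [++-] → (0.810501, -0.154492, -0.0949)–(0.551763, -0.691804, -0.0949)  len=0.5964
  (v27,v2,v3) [-+-] → (0.810501, -0.154492, -0.0949)–(0.8849, 0, -0.0949)  len=0.1715
  (v27,v3,v24) [--+] → (1.41812, -1.53042, -0.0949)–(1.34372, -1.68491, -0.0949)  len=0.1715
  (v24,v3,v0) [+-+] → (1.41812, -1.53042, -0.0949)–(2.1551, 0, -0.0949)  len=1.6986

Chained into 2 loop(s):
  loop 1: 14 segments, perimeter = 5.3753
  loop 2: 14 segments, perimeter = 13.0909
Total perimeter = 18.466
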